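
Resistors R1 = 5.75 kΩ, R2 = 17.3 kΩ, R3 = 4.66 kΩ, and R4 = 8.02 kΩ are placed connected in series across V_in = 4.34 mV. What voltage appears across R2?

V ≈ 2.10 mV

Series total: ΣR = 5.75 + 17.3 + 4.66 + 8.02 = 35.73 kΩ.
By the voltage-divider rule, V = 4.34 × 17.30/35.73 = 2.101 mV.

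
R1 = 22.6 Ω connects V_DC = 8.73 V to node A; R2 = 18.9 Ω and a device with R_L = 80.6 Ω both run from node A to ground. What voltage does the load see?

V_out ≈ 3.53 V

R2 ‖ R_L = (18.9 × 80.6)/(18.9 + 80.6) = 15.31 Ω.
Voltage divider with the loaded lower leg: V_out = 8.73 × 15.31/(22.6 + 15.31) = 8.73 × 0.4039 = 3.526 V.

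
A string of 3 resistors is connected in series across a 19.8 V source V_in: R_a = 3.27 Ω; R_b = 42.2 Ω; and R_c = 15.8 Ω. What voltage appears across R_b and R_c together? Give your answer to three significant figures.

V ≈ 18.7 V

ΣR = 3.27 + 42.2 + 15.8 = 61.27 Ω.
R_{R_b..R_c} = 42.2 + 15.8 = 58.00 Ω.
V = V_in · R/ΣR = 19.8 × 0.9466 = 18.74 V.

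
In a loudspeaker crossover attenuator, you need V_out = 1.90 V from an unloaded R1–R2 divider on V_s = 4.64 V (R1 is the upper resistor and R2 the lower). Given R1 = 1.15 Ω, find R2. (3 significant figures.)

V_out/V_s = R2/(R1+R2) = 0.4095.
Rearranging, R2 = R1·k/(1−k) = 1.15 × 0.6934 = 0.7974 Ω.

R2 ≈ 0.797 Ω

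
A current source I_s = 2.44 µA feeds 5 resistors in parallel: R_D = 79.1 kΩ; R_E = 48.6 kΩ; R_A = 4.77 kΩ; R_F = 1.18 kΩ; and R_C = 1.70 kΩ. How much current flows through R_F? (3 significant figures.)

I ≈ 1.23 µA

ΣG = 1/79.1 + 1/48.6 + 1/4.77 + 1/1.18 + 1/1.70 = 1.679.
Current divider: I(R_F) = I_s · G_k/ΣG = 2.44 × (0.8475/1.679) = 2.44 × 0.5049 = 1.232 µA.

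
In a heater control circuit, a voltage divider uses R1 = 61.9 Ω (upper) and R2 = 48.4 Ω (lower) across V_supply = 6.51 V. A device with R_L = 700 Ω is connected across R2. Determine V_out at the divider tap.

The load sits in parallel with R2, giving an effective lower resistance R2' = R2·R_L/(R2+R_L) = 45.27 Ω.
Now apply the divider: V_out = 6.51 × 0.4224 = 2.750 V.
(Unloaded it would be 2.86 V; the load pulls it down.)

V_out ≈ 2.75 V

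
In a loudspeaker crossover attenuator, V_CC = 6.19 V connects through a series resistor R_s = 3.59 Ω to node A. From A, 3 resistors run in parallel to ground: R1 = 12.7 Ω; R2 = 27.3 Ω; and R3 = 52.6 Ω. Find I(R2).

I ≈ 0.153 A

Parallel bank: R_p = 1/(1/12.7 + 1/27.3 + 1/52.6) = 7.441 Ω.
V_A = 6.19 × 7.441/11.03 = 4.176 V.
I(R2) = V_A / R2 = 4.176/27.3 = 0.1530 A.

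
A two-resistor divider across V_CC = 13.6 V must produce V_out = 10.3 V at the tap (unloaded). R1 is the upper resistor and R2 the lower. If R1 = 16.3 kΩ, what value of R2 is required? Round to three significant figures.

R2 ≈ 50.9 kΩ

Required fraction k = V_out/V_CC = 0.7574.
Rearranging, R2 = R1·k/(1−k) = 16.3 × 3.121 = 50.88 kΩ.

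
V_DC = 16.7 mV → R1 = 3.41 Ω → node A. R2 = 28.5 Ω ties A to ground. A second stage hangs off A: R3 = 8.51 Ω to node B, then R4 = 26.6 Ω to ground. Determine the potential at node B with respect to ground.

V_B ≈ 10.4 mV

Looking into the second stage from A: R3 + R4 = 35.11 Ω appears in parallel with R2.
R2 ‖ (R3+R4) = 15.73 Ω.
So V_A = 16.7 × 0.8218 = 13.72 mV.
Then the unloaded second divider: V_B = V_A × R4/(R3+R4) = 13.72 × 0.7576 = 10.40 mV.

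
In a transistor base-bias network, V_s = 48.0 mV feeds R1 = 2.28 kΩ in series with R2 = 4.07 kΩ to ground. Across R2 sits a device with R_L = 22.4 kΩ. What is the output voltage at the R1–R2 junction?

V_out ≈ 28.9 mV

The load sits in parallel with R2, giving an effective lower resistance R2' = R2·R_L/(R2+R_L) = 3.444 kΩ.
Voltage divider with the loaded lower leg: V_out = 48.0 × 3.444/(2.28 + 3.444) = 48.0 × 0.6017 = 28.88 mV.
(Unloaded it would be 30.8 mV; the load pulls it down.)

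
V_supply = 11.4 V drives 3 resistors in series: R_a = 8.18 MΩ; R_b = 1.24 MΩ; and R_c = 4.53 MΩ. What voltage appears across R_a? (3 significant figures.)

V ≈ 6.68 V

ΣR = 8.18 + 1.24 + 4.53 = 13.95 MΩ.
Voltage divider: V = V_supply · (8.180 / 13.95) = 11.4 × 0.5864 = 6.685 V.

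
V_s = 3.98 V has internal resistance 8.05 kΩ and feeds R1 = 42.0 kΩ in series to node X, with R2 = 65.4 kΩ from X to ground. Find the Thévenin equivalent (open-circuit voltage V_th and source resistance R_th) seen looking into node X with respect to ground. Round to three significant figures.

V_th ≈ 2.25 V, R_th ≈ 28.4 kΩ

R1' = 8.05 + 42.0 = 50.05 kΩ (source resistance + R1).
Open-circuit (no load on X): V_th = V_s · R2/(R1' + R2) = 3.98 × 65.4/(50.05 + 65.4) = 2.255 V.
With V_s suppressed (replaced by a short), R_th = R1' ‖ R2 = (50.05 × 65.4)/(50.05 + 65.4) = 28.35 kΩ.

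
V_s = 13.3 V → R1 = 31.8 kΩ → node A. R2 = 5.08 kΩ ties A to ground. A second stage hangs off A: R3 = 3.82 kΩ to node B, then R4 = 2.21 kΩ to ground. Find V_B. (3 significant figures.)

Looking into the second stage from A: R3 + R4 = 6.030 kΩ appears in parallel with R2.
Effective lower resistance at A: R2 ‖ 6.030 = 2.757 kΩ.
V_A = 13.3 × 2.757/(31.8 + 2.757) = 1.061 V.
Then the unloaded second divider: V_B = V_A × R4/(R3+R4) = 1.061 × 0.3665 = 0.3889 V.

V_B ≈ 0.389 V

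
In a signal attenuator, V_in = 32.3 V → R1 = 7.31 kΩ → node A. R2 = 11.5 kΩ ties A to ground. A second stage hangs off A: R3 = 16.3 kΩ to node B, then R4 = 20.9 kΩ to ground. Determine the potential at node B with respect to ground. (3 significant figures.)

V_B ≈ 9.90 V

Node A sees R2 in parallel with the series input of stage 2, R3 + R4 = 37.20 kΩ.
R2 ‖ (R3+R4) = 8.784 kΩ.
First divider: V_A = V_in · 8.784/(7.31 + 8.784) = 17.63 V.
Stage 2 is unloaded, so V_B = V_A · R4/(R3+R4) = 17.63 × 20.9/37.20 = 9.905 V.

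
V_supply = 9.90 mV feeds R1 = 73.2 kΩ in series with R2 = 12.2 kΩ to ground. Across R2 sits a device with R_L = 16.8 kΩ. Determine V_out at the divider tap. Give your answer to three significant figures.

First combine the lower leg with the load: R2 ‖ R_L = 7.068 kΩ.
Now apply the divider: V_out = 9.90 × 0.08805 = 0.8717 mV.

V_out ≈ 0.872 mV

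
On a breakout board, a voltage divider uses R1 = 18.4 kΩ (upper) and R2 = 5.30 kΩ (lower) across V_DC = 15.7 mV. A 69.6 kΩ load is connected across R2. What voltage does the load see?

R2 ‖ R_L = (5.30 × 69.6)/(5.30 + 69.6) = 4.925 kΩ.
Now apply the divider: V_out = 15.7 × 0.2111 = 3.315 mV.
(Unloaded it would be 3.51 mV; the load pulls it down.)

V_out ≈ 3.31 mV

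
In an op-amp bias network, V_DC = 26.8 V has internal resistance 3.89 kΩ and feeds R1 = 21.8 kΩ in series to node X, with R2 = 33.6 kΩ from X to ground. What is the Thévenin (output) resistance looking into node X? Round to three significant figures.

R1' = 3.89 + 21.8 = 25.69 kΩ (source resistance + R1).
Zeroing V_DC shorts the top of R1' to ground, so R_th = R1' ‖ R2 = 14.56 kΩ.

R_th ≈ 14.6 kΩ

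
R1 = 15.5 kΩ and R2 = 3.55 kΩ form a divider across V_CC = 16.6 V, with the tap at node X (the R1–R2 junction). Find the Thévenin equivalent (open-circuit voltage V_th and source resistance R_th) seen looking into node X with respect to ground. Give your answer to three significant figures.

With X open, the divider is unloaded: V_th = 16.6 × 3.55/19.05 = 3.093 V.
With V_CC suppressed (replaced by a short), R_th = R1 ‖ R2 = (15.50 × 3.55)/(15.50 + 3.55) = 2.888 kΩ.

V_th ≈ 3.09 V, R_th ≈ 2.89 kΩ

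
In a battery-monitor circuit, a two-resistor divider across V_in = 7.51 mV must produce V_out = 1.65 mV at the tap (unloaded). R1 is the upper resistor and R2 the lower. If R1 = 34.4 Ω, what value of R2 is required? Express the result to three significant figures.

V_out/V_in = R2/(R1+R2) = 0.2197.
So R2 = R1 · V_out/(V_in − V_out) = 34.4 × 1.65/(7.51 − 1.65) = 34.4 × 0.2816 = 9.686 Ω.

R2 ≈ 9.69 Ω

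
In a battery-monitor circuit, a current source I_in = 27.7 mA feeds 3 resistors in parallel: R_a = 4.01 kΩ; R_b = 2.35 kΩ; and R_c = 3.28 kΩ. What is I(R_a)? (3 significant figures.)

Conductances: ΣG = 1/4.01 + 1/2.35 + 1/3.28 = 0.9798 (1/kΩ).
R_a takes the fraction G_k/ΣG = 0.2494/0.9798 = 0.2545, so I = 27.7 × 0.2545 = 7.050 mA.

I ≈ 7.05 mA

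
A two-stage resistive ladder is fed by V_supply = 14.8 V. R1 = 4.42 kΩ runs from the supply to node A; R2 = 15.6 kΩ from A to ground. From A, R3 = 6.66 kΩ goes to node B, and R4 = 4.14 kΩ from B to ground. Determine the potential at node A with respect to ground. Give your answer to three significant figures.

V_A ≈ 8.74 V

The second stage (R3 + R4 = 10.80 kΩ) loads node A in parallel with R2.
R2 ‖ (R3+R4) = 6.382 kΩ.
So V_A = 14.8 × 0.5908 = 8.744 V.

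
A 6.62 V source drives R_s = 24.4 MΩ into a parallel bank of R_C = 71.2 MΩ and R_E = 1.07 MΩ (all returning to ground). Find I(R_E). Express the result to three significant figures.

Combine the parallel branches: R_p = (1/71.2 + 1/1.07)⁻¹ = 1.054 MΩ.
Node voltage V_A = V_DC · R_p/(R_s + R_p) = 6.62 × 0.04141 = 0.2742 V.
Branch current I = V_A/R_E = 0.2742/1.07 = 0.2562 µA.

I ≈ 0.256 µA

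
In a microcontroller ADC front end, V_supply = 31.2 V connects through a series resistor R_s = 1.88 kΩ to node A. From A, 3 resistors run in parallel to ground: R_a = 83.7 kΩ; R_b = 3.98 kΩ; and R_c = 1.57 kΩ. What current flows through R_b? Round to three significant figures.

I ≈ 2.91 mA

Equivalent of the parallel group: R_p = 1.111 kΩ.
Node voltage V_A = V_supply · R_p/(R_s + R_p) = 31.2 × 0.3714 = 11.59 V.
I(R_b) = V_A / R_b = 11.59/3.98 = 2.912 mA.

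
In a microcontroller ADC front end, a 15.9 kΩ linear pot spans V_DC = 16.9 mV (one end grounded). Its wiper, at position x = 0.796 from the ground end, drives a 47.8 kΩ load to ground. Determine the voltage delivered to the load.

Split the track: R_lower = x·R_p = 12.66 kΩ, R_upper = (1−x)·R_p = 3.244 kΩ.
(x·R_p) ‖ R_L = 10.01 kΩ.
Loaded-divider output: V_out = 16.9 × 0.7552 = 12.76 mV.

V_out ≈ 12.8 mV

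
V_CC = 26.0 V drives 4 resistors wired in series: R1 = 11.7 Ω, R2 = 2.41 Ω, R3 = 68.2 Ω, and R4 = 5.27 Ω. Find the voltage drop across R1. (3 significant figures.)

V ≈ 3.47 V

Series total: ΣR = 11.7 + 2.41 + 68.2 + 5.27 = 87.58 Ω.
By the voltage-divider rule, V = 26.0 × 11.70/87.58 = 3.473 V.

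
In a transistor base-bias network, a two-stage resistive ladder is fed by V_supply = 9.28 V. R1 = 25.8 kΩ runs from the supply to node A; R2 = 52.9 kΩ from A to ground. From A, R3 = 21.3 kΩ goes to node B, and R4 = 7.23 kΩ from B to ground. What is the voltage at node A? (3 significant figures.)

V_A ≈ 3.88 V

The second stage (R3 + R4 = 28.53 kΩ) loads node A in parallel with R2.
Effective lower resistance at A: R2 ‖ 28.53 = 18.53 kΩ.
So V_A = 9.28 × 0.4181 = 3.880 V.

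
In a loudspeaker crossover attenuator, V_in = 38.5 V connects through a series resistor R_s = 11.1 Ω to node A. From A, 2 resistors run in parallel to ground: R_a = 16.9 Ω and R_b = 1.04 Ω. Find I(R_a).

I ≈ 0.185 A

Parallel bank: R_p = 1/(1/16.9 + 1/1.04) = 0.9797 Ω.
V_A by voltage divider: V_A = 38.5 × 0.9797/(11.1 + 0.9797) = 3.122 V.
Branch current I = V_A/R_a = 3.122/16.9 = 0.1848 A.
(Equivalently: I_total = 3.187 A, then current-divider fraction G_k/ΣG = 0.05797.)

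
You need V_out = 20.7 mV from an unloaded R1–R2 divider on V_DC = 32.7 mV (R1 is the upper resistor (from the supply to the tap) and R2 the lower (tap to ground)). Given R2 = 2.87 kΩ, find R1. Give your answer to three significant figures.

R1 ≈ 1.66 kΩ

The divider ratio is R2/(R1+R2) = 20.7/32.7 = 0.6330.
R1 = R2·(1/k − 1) = 2.87 × 0.5797 = 1.664 kΩ.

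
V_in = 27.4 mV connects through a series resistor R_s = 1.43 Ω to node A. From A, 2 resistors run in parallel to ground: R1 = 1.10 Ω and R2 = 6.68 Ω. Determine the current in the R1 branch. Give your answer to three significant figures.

Equivalent of the parallel group: R_p = 0.9445 Ω.
Node voltage V_A = V_in · R_p/(R_s + R_p) = 27.4 × 0.3978 = 10.90 mV.
I(R1) = V_A / R1 = 10.90/1.10 = 9.908 mA.

I ≈ 9.91 mA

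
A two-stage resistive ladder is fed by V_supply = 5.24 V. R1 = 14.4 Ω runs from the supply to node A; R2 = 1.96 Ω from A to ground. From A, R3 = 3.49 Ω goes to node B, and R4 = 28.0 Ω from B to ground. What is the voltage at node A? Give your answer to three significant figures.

The second stage (R3 + R4 = 31.49 Ω) loads node A in parallel with R2.
Effective lower resistance at A: R2 ‖ 31.49 = 1.845 Ω.
So V_A = 5.24 × 0.1136 = 0.5952 V.

V_A ≈ 0.595 V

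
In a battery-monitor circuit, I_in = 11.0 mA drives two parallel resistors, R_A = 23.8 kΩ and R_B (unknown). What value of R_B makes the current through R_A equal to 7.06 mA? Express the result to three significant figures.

Two-branch current divider: I_A = I_in · R_B/(R_A + R_B).
7.06/11.0 = R_B/(R_A + R_B) → R_B = R_A · (0.6418)/(1 − 0.6418) = 23.8 × 1.792 = 42.65 kΩ.

R_B ≈ 42.6 kΩ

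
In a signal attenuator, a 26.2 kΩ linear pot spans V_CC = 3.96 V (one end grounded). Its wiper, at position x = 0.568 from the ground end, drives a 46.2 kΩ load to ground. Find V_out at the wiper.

The pot divides into 11.32 kΩ above the wiper and 14.88 kΩ below.
R_L loads the lower segment: effective lower R = 11.26 kΩ.
Loaded-divider output: V_out = 3.96 × 0.4986 = 1.975 V.

V_out ≈ 1.97 V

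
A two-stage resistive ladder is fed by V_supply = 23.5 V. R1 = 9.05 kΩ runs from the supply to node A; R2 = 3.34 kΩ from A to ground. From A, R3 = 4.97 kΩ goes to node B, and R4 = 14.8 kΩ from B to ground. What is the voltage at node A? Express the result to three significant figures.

V_A ≈ 5.64 V

Looking into the second stage from A: R3 + R4 = 19.77 kΩ appears in parallel with R2.
R2 ‖ (R3+R4) = 2.857 kΩ.
So V_A = 23.5 × 0.2400 = 5.639 V.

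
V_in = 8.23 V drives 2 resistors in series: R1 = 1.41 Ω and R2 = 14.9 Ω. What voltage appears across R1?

Series total: ΣR = 1.41 + 14.9 = 16.31 Ω.
Voltage divider: V = V_in · (1.410 / 16.31) = 8.23 × 0.08645 = 0.7115 V.

V ≈ 0.711 V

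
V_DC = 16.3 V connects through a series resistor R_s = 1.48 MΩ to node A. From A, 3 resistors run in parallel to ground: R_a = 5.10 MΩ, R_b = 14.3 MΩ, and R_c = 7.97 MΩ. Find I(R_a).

Equivalent of the parallel group: R_p = 2.554 MΩ.
V_A = 16.3 × 2.554/4.034 = 10.32 V.
Branch current I = V_A/R_a = 10.32/5.10 = 2.024 µA.

I ≈ 2.02 µA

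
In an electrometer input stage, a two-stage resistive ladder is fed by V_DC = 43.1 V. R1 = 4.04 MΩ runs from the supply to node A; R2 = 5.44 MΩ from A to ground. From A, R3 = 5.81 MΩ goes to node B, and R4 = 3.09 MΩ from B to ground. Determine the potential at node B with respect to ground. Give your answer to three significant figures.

V_B ≈ 6.81 V

Looking into the second stage from A: R3 + R4 = 8.900 MΩ appears in parallel with R2.
Effective lower resistance at A: R2 ‖ 8.900 = 3.376 MΩ.
First divider: V_A = V_DC · 3.376/(4.04 + 3.376) = 19.62 V.
Then the unloaded second divider: V_B = V_A × R4/(R3+R4) = 19.62 × 0.3472 = 6.812 V.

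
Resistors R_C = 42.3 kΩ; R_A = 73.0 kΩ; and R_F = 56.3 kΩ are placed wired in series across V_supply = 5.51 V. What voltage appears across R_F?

ΣR = 42.3 + 73.0 + 56.3 = 171.6 kΩ.
Voltage divider: V = V_supply · (56.30 / 171.6) = 5.51 × 0.3281 = 1.808 V.

V ≈ 1.81 V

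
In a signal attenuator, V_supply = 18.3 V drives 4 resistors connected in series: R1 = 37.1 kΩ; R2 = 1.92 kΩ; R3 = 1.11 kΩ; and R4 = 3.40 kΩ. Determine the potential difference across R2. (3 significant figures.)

V ≈ 0.807 V

ΣR = 37.1 + 1.92 + 1.11 + 3.40 = 43.53 kΩ.
Voltage divider: V = V_supply · (1.920 / 43.53) = 18.3 × 0.04411 = 0.8072 V.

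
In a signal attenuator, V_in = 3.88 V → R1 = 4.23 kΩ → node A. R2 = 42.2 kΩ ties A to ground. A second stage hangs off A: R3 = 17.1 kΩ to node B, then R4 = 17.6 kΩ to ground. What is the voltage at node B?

Looking into the second stage from A: R3 + R4 = 34.70 kΩ appears in parallel with R2.
R2 ‖ (R3+R4) = 19.04 kΩ.
V_A = 3.88 × 19.04/(4.23 + 19.04) = 3.175 V.
V_B = V_A × 0.5072 = 1.610 V.

V_B ≈ 1.61 V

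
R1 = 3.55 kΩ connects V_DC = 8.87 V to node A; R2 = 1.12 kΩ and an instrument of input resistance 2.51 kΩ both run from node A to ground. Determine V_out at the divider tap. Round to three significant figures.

First combine the lower leg with the load: R2 ‖ R_L = 0.7744 kΩ.
Now apply the divider: V_out = 8.87 × 0.1791 = 1.588 V.
(Unloaded it would be 2.13 V; the load pulls it down.)

V_out ≈ 1.59 V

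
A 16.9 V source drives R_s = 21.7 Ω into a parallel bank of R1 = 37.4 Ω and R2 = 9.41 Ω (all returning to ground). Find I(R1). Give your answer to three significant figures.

I ≈ 0.116 A

Parallel bank: R_p = 1/(1/37.4 + 1/9.41) = 7.518 Ω.
Node voltage V_A = V_DC · R_p/(R_s + R_p) = 16.9 × 0.2573 = 4.349 V.
Branch current I = V_A/R1 = 4.349/37.4 = 0.1163 A.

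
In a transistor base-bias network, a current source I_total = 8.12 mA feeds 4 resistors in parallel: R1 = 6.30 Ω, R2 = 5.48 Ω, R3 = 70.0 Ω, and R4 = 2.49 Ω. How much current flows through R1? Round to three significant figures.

I ≈ 1.70 mA

Conductances: ΣG = 1/6.30 + 1/5.48 + 1/70.0 + 1/2.49 = 0.7571 (1/Ω).
Current divider: I(R1) = I_total · G_k/ΣG = 8.12 × (0.1587/0.7571) = 8.12 × 0.2097 = 1.702 mA.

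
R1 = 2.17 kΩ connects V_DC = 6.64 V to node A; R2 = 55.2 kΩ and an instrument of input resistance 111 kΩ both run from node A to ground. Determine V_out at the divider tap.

R2 ‖ R_L = (55.2 × 111)/(55.2 + 111) = 36.87 kΩ.
Voltage divider with the loaded lower leg: V_out = 6.64 × 36.87/(2.17 + 36.87) = 6.64 × 0.9444 = 6.271 V.

V_out ≈ 6.27 V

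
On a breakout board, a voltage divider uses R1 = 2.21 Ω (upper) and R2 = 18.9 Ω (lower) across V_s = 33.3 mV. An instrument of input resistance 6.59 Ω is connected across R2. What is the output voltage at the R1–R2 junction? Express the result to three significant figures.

V_out ≈ 22.9 mV

First combine the lower leg with the load: R2 ‖ R_L = 4.886 Ω.
Voltage divider with the loaded lower leg: V_out = 33.3 × 4.886/(2.21 + 4.886) = 33.3 × 0.6886 = 22.93 mV.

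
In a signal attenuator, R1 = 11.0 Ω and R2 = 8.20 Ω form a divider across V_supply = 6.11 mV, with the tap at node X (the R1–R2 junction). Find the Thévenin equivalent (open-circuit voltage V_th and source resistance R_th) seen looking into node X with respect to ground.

V_th is the unloaded tap voltage: V_supply · R2/(R1+R2) = 6.11 × 0.4271 = 2.609 mV.
With V_supply suppressed (replaced by a short), R_th = R1 ‖ R2 = (11.00 × 8.20)/(11.00 + 8.20) = 4.698 Ω.

V_th ≈ 2.61 mV, R_th ≈ 4.70 Ω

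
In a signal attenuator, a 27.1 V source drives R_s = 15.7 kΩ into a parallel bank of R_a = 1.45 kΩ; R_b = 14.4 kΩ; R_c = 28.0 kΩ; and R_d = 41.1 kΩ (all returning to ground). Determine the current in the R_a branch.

Combine the parallel branches: R_p = (1/1.45 + 1/14.4 + 1/28.0 + 1/41.1)⁻¹ = 1.221 kΩ.
V_A by voltage divider: V_A = 27.1 × 1.221/(15.7 + 1.221) = 1.955 V.
Branch current I = V_A/R_a = 1.955/1.45 = 1.348 mA.

I ≈ 1.35 mA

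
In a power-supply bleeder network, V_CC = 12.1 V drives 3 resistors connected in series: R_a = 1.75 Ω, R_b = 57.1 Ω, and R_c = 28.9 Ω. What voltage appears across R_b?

Total series resistance ΣR = 1.75 + 57.1 + 28.9 = 87.75 Ω.
Voltage divider: V = V_CC · (57.10 / 87.75) = 12.1 × 0.6507 = 7.874 V.

V ≈ 7.87 V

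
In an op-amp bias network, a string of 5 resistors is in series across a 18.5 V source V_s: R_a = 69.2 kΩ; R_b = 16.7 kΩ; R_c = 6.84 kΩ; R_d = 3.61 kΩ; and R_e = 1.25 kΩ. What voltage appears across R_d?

V ≈ 0.684 V

ΣR = 69.2 + 16.7 + 6.84 + 3.61 + 1.25 = 97.60 kΩ.
Voltage divider: V = V_s · (3.610 / 97.60) = 18.5 × 0.03699 = 0.6843 V.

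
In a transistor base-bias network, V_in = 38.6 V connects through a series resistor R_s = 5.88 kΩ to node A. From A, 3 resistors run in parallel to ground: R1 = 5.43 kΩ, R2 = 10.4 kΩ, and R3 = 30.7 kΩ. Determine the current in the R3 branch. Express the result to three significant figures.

Parallel bank: R_p = 1/(1/5.43 + 1/10.4 + 1/30.7) = 3.196 kΩ.
V_A by voltage divider: V_A = 38.6 × 3.196/(5.88 + 3.196) = 13.59 V.
I(R3) = V_A / R3 = 13.59/30.7 = 0.4428 mA.

I ≈ 0.443 mA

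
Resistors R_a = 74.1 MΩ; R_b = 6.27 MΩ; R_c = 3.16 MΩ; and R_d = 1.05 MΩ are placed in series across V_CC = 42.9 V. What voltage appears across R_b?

Total series resistance ΣR = 74.1 + 6.27 + 3.16 + 1.05 = 84.58 MΩ.
By the voltage-divider rule, V = 42.9 × 6.270/84.58 = 3.180 V.

V ≈ 3.18 V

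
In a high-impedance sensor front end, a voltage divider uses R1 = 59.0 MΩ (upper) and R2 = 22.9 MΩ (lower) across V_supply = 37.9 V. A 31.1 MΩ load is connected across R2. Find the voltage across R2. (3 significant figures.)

V_out ≈ 6.92 V

The load sits in parallel with R2, giving an effective lower resistance R2' = R2·R_L/(R2+R_L) = 13.19 MΩ.
Voltage divider with the loaded lower leg: V_out = 37.9 × 13.19/(59.0 + 13.19) = 37.9 × 0.1827 = 6.924 V.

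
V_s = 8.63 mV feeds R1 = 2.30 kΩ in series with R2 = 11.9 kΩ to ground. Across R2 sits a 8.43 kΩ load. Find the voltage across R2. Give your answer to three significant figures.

V_out ≈ 5.89 mV

The load sits in parallel with R2, giving an effective lower resistance R2' = R2·R_L/(R2+R_L) = 4.934 kΩ.
Then V_out = V_s · R2'/(R1 + R2') = 8.63 × 4.934/7.234 = 5.886 mV.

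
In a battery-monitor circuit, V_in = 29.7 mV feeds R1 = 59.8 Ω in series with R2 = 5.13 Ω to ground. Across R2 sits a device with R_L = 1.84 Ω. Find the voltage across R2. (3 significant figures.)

V_out ≈ 0.658 mV

First combine the lower leg with the load: R2 ‖ R_L = 1.354 Ω.
Now apply the divider: V_out = 29.7 × 0.02215 = 0.6577 mV.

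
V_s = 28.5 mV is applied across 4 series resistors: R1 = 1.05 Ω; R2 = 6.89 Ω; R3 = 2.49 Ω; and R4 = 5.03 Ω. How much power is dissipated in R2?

P ≈ 23.4 µW

Series current I = V_s/ΣR = 28.5/15.46 = 1.843 mA.
P = I²R = 3.398 × 6.89 = 23.41 µW.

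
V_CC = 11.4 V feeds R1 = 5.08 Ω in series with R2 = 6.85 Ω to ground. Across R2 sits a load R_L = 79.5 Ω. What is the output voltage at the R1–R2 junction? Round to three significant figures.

V_out ≈ 6.31 V

The load sits in parallel with R2, giving an effective lower resistance R2' = R2·R_L/(R2+R_L) = 6.307 Ω.
Now apply the divider: V_out = 11.4 × 0.5539 = 6.314 V.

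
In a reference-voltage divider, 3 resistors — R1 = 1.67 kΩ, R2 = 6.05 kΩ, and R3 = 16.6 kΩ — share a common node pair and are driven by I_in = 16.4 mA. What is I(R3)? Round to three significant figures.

I ≈ 1.20 mA

ΣG = 1/1.67 + 1/6.05 + 1/16.6 = 0.8243.
R3 takes the fraction G_k/ΣG = 0.06024/0.8243 = 0.07308, so I = 16.4 × 0.07308 = 1.198 mA.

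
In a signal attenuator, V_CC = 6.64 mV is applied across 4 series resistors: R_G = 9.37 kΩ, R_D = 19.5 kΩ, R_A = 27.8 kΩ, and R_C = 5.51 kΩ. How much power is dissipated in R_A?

ΣR = 62.18 kΩ → I = 6.64/62.18 = 0.1068 µA.
P(R_A) = I²·R_A = (0.1068)² × 27.8 = 0.3170 nW.

P ≈ 0.317 nW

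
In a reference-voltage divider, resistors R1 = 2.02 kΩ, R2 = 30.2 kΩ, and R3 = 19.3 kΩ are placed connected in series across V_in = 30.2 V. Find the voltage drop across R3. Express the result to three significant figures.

V ≈ 11.3 V

Series total: ΣR = 2.02 + 30.2 + 19.3 = 51.52 kΩ.
V = V_in · R/ΣR = 30.2 × 0.3746 = 11.31 V.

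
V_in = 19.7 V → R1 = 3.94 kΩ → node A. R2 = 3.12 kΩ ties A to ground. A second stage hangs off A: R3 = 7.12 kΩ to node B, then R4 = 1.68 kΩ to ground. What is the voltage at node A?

Node A sees R2 in parallel with the series input of stage 2, R3 + R4 = 8.800 kΩ.
R2 ‖ (R3+R4) = 2.303 kΩ.
First divider: V_A = V_in · 2.303/(3.94 + 2.303) = 7.268 V.

V_A ≈ 7.27 V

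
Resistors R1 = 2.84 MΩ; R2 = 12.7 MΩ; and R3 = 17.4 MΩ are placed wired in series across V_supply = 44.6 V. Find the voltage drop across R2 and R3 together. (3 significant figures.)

Series total: ΣR = 2.84 + 12.7 + 17.4 = 32.94 MΩ.
R_{R2..R3} = 12.7 + 17.4 = 30.10 MΩ.
V = V_supply · R/ΣR = 44.6 × 0.9138 = 40.75 V.

V ≈ 40.8 V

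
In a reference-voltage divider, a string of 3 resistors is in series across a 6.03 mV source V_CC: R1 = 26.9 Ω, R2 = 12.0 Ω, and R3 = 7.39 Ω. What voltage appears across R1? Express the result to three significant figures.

ΣR = 26.9 + 12.0 + 7.39 = 46.29 Ω.
Voltage divider: V = V_CC · (26.90 / 46.29) = 6.03 × 0.5811 = 3.504 mV.

V ≈ 3.50 mV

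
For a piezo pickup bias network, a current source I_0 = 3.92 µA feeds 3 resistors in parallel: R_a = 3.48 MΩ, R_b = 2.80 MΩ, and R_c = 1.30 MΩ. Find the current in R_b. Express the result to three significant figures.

I ≈ 0.990 µA

Total conductance ΣG = 1/3.48 + 1/2.80 + 1/1.30 = 1.414 (units of 1/MΩ).
Current divider: I(R_b) = I_0 · G_k/ΣG = 3.92 × (0.3571/1.414) = 3.92 × 0.2526 = 0.9903 µA.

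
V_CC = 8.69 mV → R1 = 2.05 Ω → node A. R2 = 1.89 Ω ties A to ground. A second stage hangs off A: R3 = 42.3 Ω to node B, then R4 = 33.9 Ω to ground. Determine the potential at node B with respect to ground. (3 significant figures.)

V_B ≈ 1.83 mV

The second stage (R3 + R4 = 76.20 Ω) loads node A in parallel with R2.
R2 ‖ (R3+R4) = 1.844 Ω.
So V_A = 8.69 × 0.4736 = 4.115 mV.
Then the unloaded second divider: V_B = V_A × R4/(R3+R4) = 4.115 × 0.4449 = 1.831 mV.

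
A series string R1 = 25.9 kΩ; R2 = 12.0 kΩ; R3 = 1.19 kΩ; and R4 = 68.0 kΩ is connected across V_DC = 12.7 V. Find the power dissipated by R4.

The common current is I = 12.7/107.1 = 0.1186 mA.
P(R4) = I²·R4 = (0.1186)² × 68.0 = 0.9564 mW.

P ≈ 0.956 mW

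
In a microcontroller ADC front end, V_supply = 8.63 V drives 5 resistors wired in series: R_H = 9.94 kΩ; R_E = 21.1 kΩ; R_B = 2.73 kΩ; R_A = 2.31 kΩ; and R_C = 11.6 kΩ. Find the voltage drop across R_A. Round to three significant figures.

ΣR = 9.94 + 21.1 + 2.73 + 2.31 + 11.6 = 47.68 kΩ.
V = V_supply · R/ΣR = 8.63 × 0.04845 = 0.4181 V.

V ≈ 0.418 V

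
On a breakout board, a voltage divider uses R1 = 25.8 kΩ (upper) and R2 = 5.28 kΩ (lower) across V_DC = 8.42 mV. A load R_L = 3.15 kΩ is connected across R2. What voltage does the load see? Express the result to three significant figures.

The load sits in parallel with R2, giving an effective lower resistance R2' = R2·R_L/(R2+R_L) = 1.973 kΩ.
Now apply the divider: V_out = 8.42 × 0.07104 = 0.5981 mV.
(Unloaded it would be 1.43 mV; the load pulls it down.)

V_out ≈ 0.598 mV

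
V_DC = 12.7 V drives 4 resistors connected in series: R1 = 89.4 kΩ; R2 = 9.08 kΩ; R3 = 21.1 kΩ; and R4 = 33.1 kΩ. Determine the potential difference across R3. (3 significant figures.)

Total series resistance ΣR = 89.4 + 9.08 + 21.1 + 33.1 = 152.7 kΩ.
V = V_DC · R/ΣR = 12.7 × 0.1382 = 1.755 V.

V ≈ 1.76 V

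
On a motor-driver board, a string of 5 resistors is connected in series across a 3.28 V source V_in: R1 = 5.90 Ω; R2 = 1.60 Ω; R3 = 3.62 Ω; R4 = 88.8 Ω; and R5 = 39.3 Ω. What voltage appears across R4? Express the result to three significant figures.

Total series resistance ΣR = 5.90 + 1.60 + 3.62 + 88.8 + 39.3 = 139.2 Ω.
V = V_in · R/ΣR = 3.28 × 0.6378 = 2.092 V.

V ≈ 2.09 V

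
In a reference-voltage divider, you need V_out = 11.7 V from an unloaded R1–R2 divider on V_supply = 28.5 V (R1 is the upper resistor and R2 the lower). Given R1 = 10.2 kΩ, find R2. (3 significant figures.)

R2 ≈ 7.10 kΩ

V_out/V_supply = R2/(R1+R2) = 0.4105.
Rearranging, R2 = R1·k/(1−k) = 10.2 × 0.6964 = 7.104 kΩ.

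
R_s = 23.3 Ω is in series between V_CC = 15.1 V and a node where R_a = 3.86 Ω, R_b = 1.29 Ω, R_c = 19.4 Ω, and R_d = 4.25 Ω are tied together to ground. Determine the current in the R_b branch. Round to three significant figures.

I ≈ 0.368 A

Equivalent of the parallel group: R_p = 0.7569 Ω.
V_A by voltage divider: V_A = 15.1 × 0.7569/(23.3 + 0.7569) = 0.4751 V.
I(R_b) = V_A / R_b = 0.4751/1.29 = 0.3683 A.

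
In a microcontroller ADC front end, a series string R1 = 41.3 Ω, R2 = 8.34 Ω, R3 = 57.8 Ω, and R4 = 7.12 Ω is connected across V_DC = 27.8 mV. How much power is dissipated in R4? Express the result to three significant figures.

P ≈ 0.419 µW

The common current is I = 27.8/114.6 = 0.2427 mA.
V(R4) = I·R = 1.728 mV; P = V·I = 1.728 × 0.2427 = 0.4193 µW.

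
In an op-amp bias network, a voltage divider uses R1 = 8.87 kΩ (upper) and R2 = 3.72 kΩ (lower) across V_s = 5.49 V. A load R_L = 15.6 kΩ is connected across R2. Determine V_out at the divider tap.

First combine the lower leg with the load: R2 ‖ R_L = 3.004 kΩ.
Voltage divider with the loaded lower leg: V_out = 5.49 × 3.004/(8.87 + 3.004) = 5.49 × 0.2530 = 1.389 V.

V_out ≈ 1.39 V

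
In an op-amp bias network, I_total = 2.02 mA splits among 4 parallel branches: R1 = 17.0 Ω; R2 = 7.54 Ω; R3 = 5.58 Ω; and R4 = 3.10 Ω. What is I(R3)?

I ≈ 0.522 mA

Conductances: ΣG = 1/17.0 + 1/7.54 + 1/5.58 + 1/3.10 = 0.6932 (1/Ω).
Current divider: I(R3) = I_total · G_k/ΣG = 2.02 × (0.1792/0.6932) = 2.02 × 0.2585 = 0.5222 mA.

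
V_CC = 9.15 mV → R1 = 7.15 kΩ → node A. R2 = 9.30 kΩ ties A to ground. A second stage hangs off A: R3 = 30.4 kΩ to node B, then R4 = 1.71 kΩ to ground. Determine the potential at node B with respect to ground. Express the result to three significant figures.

V_B ≈ 0.245 mV

The second stage (R3 + R4 = 32.11 kΩ) loads node A in parallel with R2.
Effective lower resistance at A: R2 ‖ 32.11 = 7.211 kΩ.
So V_A = 9.15 × 0.5021 = 4.595 mV.
Stage 2 is unloaded, so V_B = V_A · R4/(R3+R4) = 4.595 × 1.71/32.11 = 0.2447 mV.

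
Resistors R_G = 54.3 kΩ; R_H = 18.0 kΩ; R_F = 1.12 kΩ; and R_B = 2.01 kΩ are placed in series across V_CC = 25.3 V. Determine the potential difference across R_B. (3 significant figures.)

Series total: ΣR = 54.3 + 18.0 + 1.12 + 2.01 = 75.43 kΩ.
V = V_CC · R/ΣR = 25.3 × 0.02665 = 0.6742 V.

V ≈ 0.674 V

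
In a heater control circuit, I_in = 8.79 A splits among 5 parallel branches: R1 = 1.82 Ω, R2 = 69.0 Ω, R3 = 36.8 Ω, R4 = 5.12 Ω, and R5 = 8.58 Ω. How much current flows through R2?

Conductances: ΣG = 1/1.82 + 1/69.0 + 1/36.8 + 1/5.12 + 1/8.58 = 0.9030 (1/Ω).
Current divider: I(R2) = I_in · G_k/ΣG = 8.79 × (0.01449/0.9030) = 8.79 × 0.01605 = 0.1411 A.

I ≈ 0.141 A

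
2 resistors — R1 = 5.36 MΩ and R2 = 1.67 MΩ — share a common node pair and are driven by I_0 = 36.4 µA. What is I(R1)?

I ≈ 8.65 µA

For two parallel branches, I_k = I_0 · (other R)/(sum of R).
So I = 36.4 × 1.67/7.030 = 8.647 µA.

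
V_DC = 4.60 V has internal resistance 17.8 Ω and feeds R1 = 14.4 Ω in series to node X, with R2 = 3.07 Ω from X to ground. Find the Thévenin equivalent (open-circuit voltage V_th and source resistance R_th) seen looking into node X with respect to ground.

R1' = 17.8 + 14.4 = 32.20 Ω (source resistance + R1).
With X open, the divider is unloaded: V_th = 4.60 × 3.07/35.27 = 0.4004 V.
With V_DC suppressed (replaced by a short), R_th = R1' ‖ R2 = (32.20 × 3.07)/(32.20 + 3.07) = 2.803 Ω.

V_th ≈ 0.400 V, R_th ≈ 2.80 Ω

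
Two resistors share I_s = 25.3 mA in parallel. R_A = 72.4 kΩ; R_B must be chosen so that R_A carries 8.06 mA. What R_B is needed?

Two-branch current divider: I_A = I_s · R_B/(R_A + R_B).
8.06/25.3 = R_B/(R_A + R_B) → R_B = R_A · (0.3186)/(1 − 0.3186) = 72.4 × 0.4675 = 33.85 kΩ.

R_B ≈ 33.8 kΩ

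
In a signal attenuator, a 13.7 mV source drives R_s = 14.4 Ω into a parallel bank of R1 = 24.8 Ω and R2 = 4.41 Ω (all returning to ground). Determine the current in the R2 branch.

Parallel bank: R_p = 1/(1/24.8 + 1/4.41) = 3.744 Ω.
V_A = 13.7 × 3.744/18.14 = 2.827 mV.
I(R2) = V_A / R2 = 2.827/4.41 = 0.6411 mA.

I ≈ 0.641 mA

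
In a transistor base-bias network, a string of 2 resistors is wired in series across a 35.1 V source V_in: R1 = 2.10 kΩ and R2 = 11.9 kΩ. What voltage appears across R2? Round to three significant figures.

Series total: ΣR = 2.10 + 11.9 = 14.00 kΩ.
V = V_in · R/ΣR = 35.1 × 0.8500 = 29.84 V.

V ≈ 29.8 V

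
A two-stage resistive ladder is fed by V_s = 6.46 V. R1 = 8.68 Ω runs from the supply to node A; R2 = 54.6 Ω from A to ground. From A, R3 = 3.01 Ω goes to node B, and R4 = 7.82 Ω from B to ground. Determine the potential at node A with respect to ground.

V_A ≈ 3.30 V

Looking into the second stage from A: R3 + R4 = 10.83 Ω appears in parallel with R2.
Effective lower resistance at A: R2 ‖ 10.83 = 9.037 Ω.
So V_A = 6.46 × 0.5101 = 3.295 V.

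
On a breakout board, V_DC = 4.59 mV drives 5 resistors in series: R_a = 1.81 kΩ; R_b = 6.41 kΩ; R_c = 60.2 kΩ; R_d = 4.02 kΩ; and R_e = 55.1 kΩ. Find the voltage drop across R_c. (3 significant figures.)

ΣR = 1.81 + 6.41 + 60.2 + 4.02 + 55.1 = 127.5 kΩ.
Voltage divider: V = V_DC · (60.20 / 127.5) = 4.59 × 0.4720 = 2.167 mV.

V ≈ 2.17 mV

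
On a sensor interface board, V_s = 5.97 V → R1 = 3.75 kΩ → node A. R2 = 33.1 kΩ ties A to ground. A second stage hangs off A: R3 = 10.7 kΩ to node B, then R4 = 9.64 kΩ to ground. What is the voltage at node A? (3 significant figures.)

V_A ≈ 4.60 V

The second stage (R3 + R4 = 20.34 kΩ) loads node A in parallel with R2.
Effective lower resistance at A: R2 ‖ 20.34 = 12.60 kΩ.
First divider: V_A = V_s · 12.60/(3.75 + 12.60) = 4.601 V.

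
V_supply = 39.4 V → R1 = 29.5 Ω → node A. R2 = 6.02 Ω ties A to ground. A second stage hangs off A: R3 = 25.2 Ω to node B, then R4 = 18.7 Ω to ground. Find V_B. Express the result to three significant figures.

The second stage (R3 + R4 = 43.90 Ω) loads node A in parallel with R2.
R2 ‖ (R3+R4) = 5.294 Ω.
V_A = 39.4 × 5.294/(29.5 + 5.294) = 5.995 V.
V_B = V_A × 0.4260 = 2.554 V.

V_B ≈ 2.55 V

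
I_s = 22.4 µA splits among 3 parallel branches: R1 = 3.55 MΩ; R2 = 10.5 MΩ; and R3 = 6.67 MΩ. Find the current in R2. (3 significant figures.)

I ≈ 4.05 µA

ΣG = 1/3.55 + 1/10.5 + 1/6.67 = 0.5269.
R2 takes the fraction G_k/ΣG = 0.09524/0.5269 = 0.1808, so I = 22.4 × 0.1808 = 4.049 µA.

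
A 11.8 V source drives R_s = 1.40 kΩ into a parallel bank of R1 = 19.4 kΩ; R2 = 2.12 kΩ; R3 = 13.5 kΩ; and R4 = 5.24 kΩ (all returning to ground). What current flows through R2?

Combine the parallel branches: R_p = (1/19.4 + 1/2.12 + 1/13.5 + 1/5.24)⁻¹ = 1.269 kΩ.
Node voltage V_A = V_supply · R_p/(R_s + R_p) = 11.8 × 0.4754 = 5.610 V.
Branch current I = V_A/R2 = 5.610/2.12 = 2.646 mA.

I ≈ 2.65 mA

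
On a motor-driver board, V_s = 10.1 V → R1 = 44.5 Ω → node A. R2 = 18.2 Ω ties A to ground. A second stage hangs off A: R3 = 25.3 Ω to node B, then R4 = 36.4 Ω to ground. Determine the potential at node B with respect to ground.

V_B ≈ 1.43 V

Looking into the second stage from A: R3 + R4 = 61.70 Ω appears in parallel with R2.
Effective lower resistance at A: R2 ‖ 61.70 = 14.05 Ω.
V_A = 10.1 × 14.05/(44.5 + 14.05) = 2.424 V.
Then the unloaded second divider: V_B = V_A × R4/(R3+R4) = 2.424 × 0.5900 = 1.430 V.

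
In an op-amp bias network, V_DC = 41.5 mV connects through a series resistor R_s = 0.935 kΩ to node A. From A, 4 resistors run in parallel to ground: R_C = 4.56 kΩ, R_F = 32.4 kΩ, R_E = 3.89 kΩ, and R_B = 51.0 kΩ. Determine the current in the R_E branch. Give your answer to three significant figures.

I ≈ 7.15 µA

Equivalent of the parallel group: R_p = 1.898 kΩ.
Node voltage V_A = V_DC · R_p/(R_s + R_p) = 41.5 × 0.6700 = 27.80 mV.
I(R_E) = V_A / R_E = 27.80/3.89 = 7.148 µA.
(Equivalently: I_total = 14.65 µA, then current-divider fraction G_k/ΣG = 0.4879.)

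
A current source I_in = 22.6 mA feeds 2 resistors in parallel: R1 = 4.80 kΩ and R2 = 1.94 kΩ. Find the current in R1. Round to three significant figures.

I ≈ 6.51 mA

With just two branches, the current splits inversely with resistance.
So I = 22.6 × 1.94/6.740 = 6.505 mA.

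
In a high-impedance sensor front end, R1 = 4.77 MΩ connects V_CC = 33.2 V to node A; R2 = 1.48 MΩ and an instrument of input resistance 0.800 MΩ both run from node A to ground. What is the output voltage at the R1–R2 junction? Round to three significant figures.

The load sits in parallel with R2, giving an effective lower resistance R2' = R2·R_L/(R2+R_L) = 0.5193 MΩ.
Now apply the divider: V_out = 33.2 × 0.09818 = 3.260 V.

V_out ≈ 3.26 V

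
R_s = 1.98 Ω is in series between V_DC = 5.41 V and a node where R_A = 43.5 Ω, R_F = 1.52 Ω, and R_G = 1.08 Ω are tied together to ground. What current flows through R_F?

Equivalent of the parallel group: R_p = 0.6224 Ω.
V_A = 5.41 × 0.6224/2.602 = 1.294 V.
I(R_F) = V_A / R_F = 1.294/1.52 = 0.8512 A.
(Equivalently: I_total = 2.079 A, then current-divider fraction G_k/ΣG = 0.4094.)

I ≈ 0.851 A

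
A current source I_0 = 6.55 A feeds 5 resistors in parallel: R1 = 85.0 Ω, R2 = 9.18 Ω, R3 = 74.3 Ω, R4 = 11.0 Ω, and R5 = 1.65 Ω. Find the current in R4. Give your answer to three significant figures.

Conductances: ΣG = 1/85.0 + 1/9.18 + 1/74.3 + 1/11.0 + 1/1.65 = 0.8311 (1/Ω).
R4 takes the fraction G_k/ΣG = 0.09091/0.8311 = 0.1094, so I = 6.55 × 0.1094 = 0.7164 A.

I ≈ 0.716 A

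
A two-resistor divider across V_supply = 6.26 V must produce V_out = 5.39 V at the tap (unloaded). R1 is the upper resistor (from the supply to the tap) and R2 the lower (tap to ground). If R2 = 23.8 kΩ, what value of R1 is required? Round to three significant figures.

R1 ≈ 3.84 kΩ

Required fraction k = V_out/V_supply = 0.8610.
Rearranging, R1 = R2·(1−k)/k = 23.8 × 0.1614 = 3.842 kΩ.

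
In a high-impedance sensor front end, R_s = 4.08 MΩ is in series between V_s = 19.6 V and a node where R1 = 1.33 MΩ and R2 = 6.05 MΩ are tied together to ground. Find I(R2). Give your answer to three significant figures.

Combine the parallel branches: R_p = (1/1.33 + 1/6.05)⁻¹ = 1.090 MΩ.
V_A = 19.6 × 1.090/5.170 = 4.133 V.
I(R2) = V_A / R2 = 4.133/6.05 = 0.6832 µA.

I ≈ 0.683 µA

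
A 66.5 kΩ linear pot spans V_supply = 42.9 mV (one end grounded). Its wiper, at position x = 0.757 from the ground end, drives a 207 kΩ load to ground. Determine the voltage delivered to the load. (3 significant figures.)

V_out ≈ 30.7 mV

The pot divides into 16.16 kΩ above the wiper and 50.34 kΩ below.
R_L loads the lower segment: effective lower R = 40.49 kΩ.
Then V_out = V_supply · 40.49/(16.16 + 40.49) = 30.66 mV.
(Unloaded: V_out = x·V_supply = 32.5 mV.)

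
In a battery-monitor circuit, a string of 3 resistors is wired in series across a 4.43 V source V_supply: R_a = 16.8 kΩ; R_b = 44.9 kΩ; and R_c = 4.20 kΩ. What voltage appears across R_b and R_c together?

V ≈ 3.30 V

Total series resistance ΣR = 16.8 + 44.9 + 4.20 = 65.90 kΩ.
R_{R_b..R_c} = 44.9 + 4.20 = 49.10 kΩ.
By the voltage-divider rule, V = 4.43 × 49.10/65.90 = 3.301 V.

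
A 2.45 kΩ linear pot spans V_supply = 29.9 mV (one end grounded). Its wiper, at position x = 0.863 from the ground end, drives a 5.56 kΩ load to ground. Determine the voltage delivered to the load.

V_out ≈ 24.5 mV

Split the track: R_lower = x·R_p = 2.114 kΩ, R_upper = (1−x)·R_p = 0.3357 kΩ.
(x·R_p) ‖ R_L = 1.532 kΩ.
Loaded-divider output: V_out = 29.9 × 0.8203 = 24.53 mV.
(Unloaded: V_out = x·V_supply = 25.8 mV.)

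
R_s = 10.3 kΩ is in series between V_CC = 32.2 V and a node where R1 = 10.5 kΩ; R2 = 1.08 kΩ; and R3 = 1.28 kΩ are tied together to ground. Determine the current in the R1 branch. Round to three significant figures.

I ≈ 0.157 mA

Combine the parallel branches: R_p = (1/10.5 + 1/1.08 + 1/1.28)⁻¹ = 0.5548 kΩ.
V_A by voltage divider: V_A = 32.2 × 0.5548/(10.3 + 0.5548) = 1.646 V.
I(R1) = V_A / R1 = 1.646/10.5 = 0.1567 mA.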